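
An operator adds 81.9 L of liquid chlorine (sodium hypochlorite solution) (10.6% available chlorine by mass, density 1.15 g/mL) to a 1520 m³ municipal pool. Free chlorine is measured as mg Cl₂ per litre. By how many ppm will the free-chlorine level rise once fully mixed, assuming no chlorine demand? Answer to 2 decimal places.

Volume: 1520 m³ = 1,520,000 L.
Mass of solution: 81.9 L × 1000 mL/L × 1.15 g/mL = 94,180 g.
Available chlorine delivered: 94,180 g × 0.106 = 9984 g as Cl₂.
Concentration rise: 9984 g / 1,520,000 L = 6.568 mg/L = 6.57 ppm.

6.57 ppm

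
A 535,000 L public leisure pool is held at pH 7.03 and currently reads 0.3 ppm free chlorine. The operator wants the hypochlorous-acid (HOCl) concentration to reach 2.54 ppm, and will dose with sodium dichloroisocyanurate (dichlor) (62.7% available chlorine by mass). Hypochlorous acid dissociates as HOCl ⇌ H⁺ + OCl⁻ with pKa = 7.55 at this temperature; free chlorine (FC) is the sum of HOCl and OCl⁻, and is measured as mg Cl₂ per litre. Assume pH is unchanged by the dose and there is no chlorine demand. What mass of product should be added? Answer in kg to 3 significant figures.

[OCl⁻]/[HOCl] = 10^(pH − pKa) = 10^(7.03 − 7.55) = 0.302; fraction as HOCl = 1/(1 + 0.302) = 0.7681.
Free chlorine required for 2.54 ppm HOCl: 2.54 / 0.7681 = 3.307 ppm.
FC to add: 3.307 − 0.3 = 3.007 mg/L as Cl₂.
Cl₂ equivalent: 3.007 mg/L × 535,000 L = 1609 g.
Product at 62.7% available Cl: 1609 / 0.627 = 2566 g.

2.57 kg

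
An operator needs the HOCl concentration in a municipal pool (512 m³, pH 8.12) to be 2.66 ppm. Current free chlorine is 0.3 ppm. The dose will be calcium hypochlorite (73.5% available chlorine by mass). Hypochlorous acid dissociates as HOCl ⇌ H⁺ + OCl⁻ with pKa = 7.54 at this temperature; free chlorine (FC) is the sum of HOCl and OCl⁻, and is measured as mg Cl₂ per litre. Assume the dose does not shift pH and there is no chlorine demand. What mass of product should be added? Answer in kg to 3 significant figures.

8.69 kg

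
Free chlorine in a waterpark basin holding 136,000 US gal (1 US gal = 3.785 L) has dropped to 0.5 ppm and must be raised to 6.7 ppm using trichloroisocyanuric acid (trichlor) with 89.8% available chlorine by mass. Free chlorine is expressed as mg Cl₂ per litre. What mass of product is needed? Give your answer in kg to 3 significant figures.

Volume: 136,000 US gal × 3.785 L/gal = 514,760 L.
Chlorine deficit: 6.7 − 0.5 = 6.2 ppm = 6.2 mg/L as Cl₂.
Cl₂ equivalent needed: 6.2 mg/L × 514,760 L = 3,192,000 mg = 3192 g.
Product at 89.8% available chlorine: 3192 / 0.898 = 3554 g.

3.55 kg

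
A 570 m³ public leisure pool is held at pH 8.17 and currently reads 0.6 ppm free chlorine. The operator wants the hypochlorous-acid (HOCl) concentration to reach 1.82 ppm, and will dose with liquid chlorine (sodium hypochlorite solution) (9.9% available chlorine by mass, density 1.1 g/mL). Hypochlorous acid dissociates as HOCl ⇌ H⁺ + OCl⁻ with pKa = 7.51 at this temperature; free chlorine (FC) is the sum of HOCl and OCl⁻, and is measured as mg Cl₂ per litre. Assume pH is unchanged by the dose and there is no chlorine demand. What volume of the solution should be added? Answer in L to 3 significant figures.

Volume: 570 m³ = 570,000 L.
[OCl⁻]/[HOCl] = 10^(pH − pKa) = 10^(8.17 − 7.51) = 4.571; fraction as HOCl = 1/(1 + 4.571) = 0.1795.
Free chlorine required for 1.82 ppm HOCl: 1.82 / 0.1795 = 10.14 ppm.
FC to add: 10.14 − 0.6 = 9.539 mg/L as Cl₂.
Cl₂ equivalent: 9.539 mg/L × 570,000 L = 5437 g.
Product at 9.9% available Cl: 5437 / 0.099 = 54,920 g.
Volume: 54,920 g ÷ 1.1 g/mL = 49,930 mL.

49.9 L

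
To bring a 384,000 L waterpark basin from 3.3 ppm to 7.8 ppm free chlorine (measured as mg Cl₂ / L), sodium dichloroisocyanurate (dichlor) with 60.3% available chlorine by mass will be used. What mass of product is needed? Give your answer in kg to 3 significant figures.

Chlorine deficit: 7.8 − 3.3 = 4.5 ppm = 4.5 mg/L as Cl₂.
Cl₂ equivalent needed: 4.5 mg/L × 384,000 L = 1,728,000 mg = 1728 g.
Product at 60.3% available chlorine: 1728 / 0.603 = 2866 g.

2.87 kg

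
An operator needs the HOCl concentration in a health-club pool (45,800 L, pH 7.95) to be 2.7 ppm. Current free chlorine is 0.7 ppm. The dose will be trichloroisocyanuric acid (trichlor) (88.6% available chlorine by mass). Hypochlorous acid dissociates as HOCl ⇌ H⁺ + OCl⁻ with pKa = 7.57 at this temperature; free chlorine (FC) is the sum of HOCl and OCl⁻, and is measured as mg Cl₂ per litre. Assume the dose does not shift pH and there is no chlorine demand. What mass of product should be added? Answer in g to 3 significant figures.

[OCl⁻]/[HOCl] = 10^(pH − pKa) = 10^(7.95 − 7.57) = 2.399; fraction as HOCl = 1/(1 + 2.399) = 0.2942.
Free chlorine required for 2.7 ppm HOCl: 2.7 / 0.2942 = 9.177 ppm.
FC to add: 9.177 − 0.7 = 8.477 mg/L as Cl₂.
Cl₂ equivalent: 8.477 mg/L × 45,800 L = 388.2 g.
Product at 88.6% available Cl: 388.2 / 0.886 = 438.2 g.

438 g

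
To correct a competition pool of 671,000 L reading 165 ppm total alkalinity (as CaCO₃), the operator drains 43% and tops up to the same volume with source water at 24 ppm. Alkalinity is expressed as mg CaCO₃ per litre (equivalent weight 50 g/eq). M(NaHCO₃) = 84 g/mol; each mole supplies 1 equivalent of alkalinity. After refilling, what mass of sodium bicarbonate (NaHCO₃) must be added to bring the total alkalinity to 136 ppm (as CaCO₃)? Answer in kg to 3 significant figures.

35.7 kg

After draining 43% and refilling: 165 × 0.57 + 24 × 0.43 = 104.37 ppm.
Deficit to target: 136 − 104.37 = 31.63 mg/L.
As CaCO₃: 31.63 mg/L × 671,000 L = 21,220 g; ÷ 50 g/eq ÷ 1 = 424.5 mol NaHCO₃.
Mass: 424.5 × 84 = 35,660 g.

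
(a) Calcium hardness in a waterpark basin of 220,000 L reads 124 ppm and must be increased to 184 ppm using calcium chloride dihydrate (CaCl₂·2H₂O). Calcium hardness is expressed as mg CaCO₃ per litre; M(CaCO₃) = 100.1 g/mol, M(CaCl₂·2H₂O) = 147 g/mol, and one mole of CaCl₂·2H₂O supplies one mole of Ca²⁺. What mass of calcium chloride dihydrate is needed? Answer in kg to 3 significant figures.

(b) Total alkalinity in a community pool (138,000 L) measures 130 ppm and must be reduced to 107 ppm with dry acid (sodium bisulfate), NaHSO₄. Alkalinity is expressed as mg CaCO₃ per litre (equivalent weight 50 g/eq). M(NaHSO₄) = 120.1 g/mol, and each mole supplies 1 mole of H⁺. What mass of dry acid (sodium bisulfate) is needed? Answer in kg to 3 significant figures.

(a) Hardness to add: (184 − 124) = 60 mg/L as CaCO₃ × 220,000 L = 13,200 g as CaCO₃.
(a) Moles of Ca²⁺ (1 mol Ca²⁺ ≡ 1 mol CaCO₃): 13,200 / 100.1 g/mol = 131.9 mol.
(a) Mass of CaCl₂·2H₂O: 131.9 × 147 = 19,380 g.

(b) Alkalinity to neutralize: (130 − 107) = 23 mg/L as CaCO₃ × 138,000 L = 3174 g as CaCO₃.
(b) Equivalents of H⁺ required: 3174 ÷ 50 g/eq = 63.48 eq = 63.48 mol NaHSO₄.
(b) Mass of NaHSO₄: 63.48 × 120.1 = 7624 g.

(a) 19.4 kg; (b) 7.62 kg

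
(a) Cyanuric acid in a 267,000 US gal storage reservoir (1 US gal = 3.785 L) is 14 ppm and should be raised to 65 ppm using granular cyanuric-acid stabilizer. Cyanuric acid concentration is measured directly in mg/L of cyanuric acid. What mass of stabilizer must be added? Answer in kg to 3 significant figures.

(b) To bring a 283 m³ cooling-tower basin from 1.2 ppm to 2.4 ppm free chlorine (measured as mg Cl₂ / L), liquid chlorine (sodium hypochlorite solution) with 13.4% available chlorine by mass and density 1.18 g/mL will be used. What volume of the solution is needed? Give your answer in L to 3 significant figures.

(a) 51.5 kg; (b) 2.15 L

(a) Volume: 267,000 US gal × 3.785 L/gal = 1,010,595 L.
(a) CYA to add: (65 − 14) = 51 mg/L × 1,010,595 L = 51,540 g cyanuric acid.

(b) Volume: 283 m³ = 283,000 L.
(b) Chlorine deficit: 2.4 − 1.2 = 1.2 ppm = 1.2 mg/L as Cl₂.
(b) Cl₂ equivalent needed: 1.2 mg/L × 283,000 L = 339,600 mg = 339.6 g.
(b) Product at 13.4% available chlorine: 339.6 / 0.134 = 2534 g.
(b) Volume at density 1.18 g/mL: 2534 g ÷ 1.18 g/mL = 2148 mL.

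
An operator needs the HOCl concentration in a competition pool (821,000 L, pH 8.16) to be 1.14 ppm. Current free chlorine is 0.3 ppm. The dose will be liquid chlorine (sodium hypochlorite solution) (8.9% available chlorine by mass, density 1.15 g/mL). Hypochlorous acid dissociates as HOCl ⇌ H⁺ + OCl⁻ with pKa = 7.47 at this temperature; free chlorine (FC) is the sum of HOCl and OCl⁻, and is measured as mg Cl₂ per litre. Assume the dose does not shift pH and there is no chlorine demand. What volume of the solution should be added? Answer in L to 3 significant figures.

51.5 L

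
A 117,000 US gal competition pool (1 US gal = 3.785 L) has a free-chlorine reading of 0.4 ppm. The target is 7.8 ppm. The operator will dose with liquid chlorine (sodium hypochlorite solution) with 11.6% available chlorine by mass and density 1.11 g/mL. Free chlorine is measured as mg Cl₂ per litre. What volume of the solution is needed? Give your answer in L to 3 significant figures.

25.5 L

Volume: 117,000 US gal × 3.785 L/gal = 442,845 L.
Chlorine deficit: 7.8 − 0.4 = 7.4 ppm = 7.4 mg/L as Cl₂.
Cl₂ equivalent needed: 7.4 mg/L × 442,845 L = 3,277,000 mg = 3277 g.
Product at 11.6% available chlorine: 3277 / 0.116 = 28,250 g.
Volume at density 1.11 g/mL: 28,250 g ÷ 1.11 g/mL = 25,450 mL.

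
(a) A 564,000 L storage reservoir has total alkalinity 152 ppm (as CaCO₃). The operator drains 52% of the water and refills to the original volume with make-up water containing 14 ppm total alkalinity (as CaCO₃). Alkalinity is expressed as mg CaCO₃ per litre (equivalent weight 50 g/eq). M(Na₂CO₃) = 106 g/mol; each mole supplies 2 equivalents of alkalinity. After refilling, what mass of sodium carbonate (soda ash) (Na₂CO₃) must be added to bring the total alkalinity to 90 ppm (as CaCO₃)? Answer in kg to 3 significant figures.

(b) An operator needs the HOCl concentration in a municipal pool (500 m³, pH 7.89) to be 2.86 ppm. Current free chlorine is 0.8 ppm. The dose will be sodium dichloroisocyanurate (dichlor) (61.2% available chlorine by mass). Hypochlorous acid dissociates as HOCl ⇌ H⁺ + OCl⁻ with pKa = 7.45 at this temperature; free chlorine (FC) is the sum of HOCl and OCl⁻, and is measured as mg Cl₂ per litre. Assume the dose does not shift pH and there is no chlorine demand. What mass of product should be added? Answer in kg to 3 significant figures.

(a) 5.83 kg; (b) 8.12 kg

(a) After draining 52% and refilling: 152 × 0.48 + 14 × 0.52 = 80.24 ppm.
(a) Deficit to target: 90 − 80.24 = 9.76 mg/L.
(a) As CaCO₃: 9.76 mg/L × 564,000 L = 5505 g; ÷ 50 g/eq ÷ 2 = 55.05 mol Na₂CO₃.
(a) Mass: 55.05 × 106 = 5835 g.

(b) Volume: 500 m³ = 500,000 L.
(b) [OCl⁻]/[HOCl] = 10^(pH − pKa) = 10^(7.89 − 7.45) = 2.754; fraction as HOCl = 1/(1 + 2.754) = 0.2664.
(b) Free chlorine required for 2.86 ppm HOCl: 2.86 / 0.2664 = 10.74 ppm.
(b) FC to add: 10.74 − 0.8 = 9.937 mg/L as Cl₂.
(b) Cl₂ equivalent: 9.937 mg/L × 500,000 L = 4969 g.
(b) Product at 61.2% available Cl: 4969 / 0.612 = 8119 g.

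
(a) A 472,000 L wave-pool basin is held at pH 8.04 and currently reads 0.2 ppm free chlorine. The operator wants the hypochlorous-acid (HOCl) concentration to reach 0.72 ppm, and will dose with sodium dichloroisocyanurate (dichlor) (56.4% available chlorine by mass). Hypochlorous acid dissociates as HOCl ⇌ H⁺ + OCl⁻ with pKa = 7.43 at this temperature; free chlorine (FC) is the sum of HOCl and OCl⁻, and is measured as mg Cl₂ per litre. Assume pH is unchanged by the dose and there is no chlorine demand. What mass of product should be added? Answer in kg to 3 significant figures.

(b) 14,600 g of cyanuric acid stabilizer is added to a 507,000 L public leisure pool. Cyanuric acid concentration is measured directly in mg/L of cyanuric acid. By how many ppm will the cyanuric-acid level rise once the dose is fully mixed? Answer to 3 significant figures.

(a) [OCl⁻]/[HOCl] = 10^(pH − pKa) = 10^(8.04 − 7.43) = 4.074; fraction as HOCl = 1/(1 + 4.074) = 0.1971.
(a) Free chlorine required for 0.72 ppm HOCl: 0.72 / 0.1971 = 3.653 ppm.
(a) FC to add: 3.653 − 0.2 = 3.453 mg/L as Cl₂.
(a) Cl₂ equivalent: 3.453 mg/L × 472,000 L = 1630 g.
(a) Product at 56.4% available Cl: 1630 / 0.564 = 2890 g.

(b) Rise: 14,600 g / 507,000 L × 1000 = 28.8 mg/L.

(a) 2.89 kg; (b) 28.8 ppm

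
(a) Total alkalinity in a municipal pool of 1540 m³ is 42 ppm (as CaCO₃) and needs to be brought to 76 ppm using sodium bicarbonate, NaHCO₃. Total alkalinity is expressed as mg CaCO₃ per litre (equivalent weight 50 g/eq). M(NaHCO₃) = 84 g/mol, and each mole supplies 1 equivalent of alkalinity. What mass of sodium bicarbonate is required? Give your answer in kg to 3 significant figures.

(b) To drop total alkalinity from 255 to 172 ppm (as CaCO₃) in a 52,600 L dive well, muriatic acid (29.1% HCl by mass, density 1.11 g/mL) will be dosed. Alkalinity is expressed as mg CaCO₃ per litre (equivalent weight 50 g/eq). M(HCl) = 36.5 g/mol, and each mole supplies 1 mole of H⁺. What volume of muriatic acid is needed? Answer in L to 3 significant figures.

(a) 88.0 kg; (b) 9.87 L

(a) Volume: 1540 m³ = 1,540,000 L.
(a) Alkalinity to add: (76 − 42) = 34 mg/L as CaCO₃ × 1,540,000 L = 52,360 g as CaCO₃.
(a) Equivalents: 52,360 g ÷ 50 g/eq = 1047 eq.
(a) NaHCO₃ supplies 1 eq per mole → 1047 mol.
(a) Mass: 1047 mol × 84 g/mol = 87,960 g.

(b) Alkalinity to neutralize: (255 − 172) = 83 mg/L as CaCO₃ × 52,600 L = 4366 g as CaCO₃.
(b) Equivalents of H⁺ required: 4366 ÷ 50 g/eq = 87.32 eq = 87.32 mol HCl.
(b) Mass of HCl: 87.32 × 36.5 = 3187 g.
(b) Mass of 29.1% solution: 3187 / 0.291 = 10,950 g.
(b) Volume: 10,950 g ÷ 1.11 g/mL = 9867 mL.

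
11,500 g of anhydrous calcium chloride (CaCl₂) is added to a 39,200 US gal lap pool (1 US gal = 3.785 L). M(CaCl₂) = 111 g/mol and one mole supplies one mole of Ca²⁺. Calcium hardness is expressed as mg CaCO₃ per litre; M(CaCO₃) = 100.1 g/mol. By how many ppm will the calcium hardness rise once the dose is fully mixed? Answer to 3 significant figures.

69.9 ppm

Volume: 39,200 US gal × 3.785 L/gal = 148,372 L.
Moles of Ca²⁺: 11,500 g ÷ 111 g/mol = 103.6 mol.
As CaCO₃: 103.6 mol × 100.1 g/mol = 10,370 g.
Rise: 10,370 g / 148,372 L × 1000 = 69.9 mg/L.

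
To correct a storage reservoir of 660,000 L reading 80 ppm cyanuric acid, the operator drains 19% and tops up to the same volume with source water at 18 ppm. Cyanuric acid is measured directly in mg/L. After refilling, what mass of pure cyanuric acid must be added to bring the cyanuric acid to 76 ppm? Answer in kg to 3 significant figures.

After draining 19% and refilling: 80 × 0.81 + 18 × 0.19 = 68.22 ppm.
Deficit to target: 76 − 68.22 = 7.78 mg/L.
Mass: 7.78 mg/L × 660,000 L = 5135 g cyanuric acid.

5.13 kg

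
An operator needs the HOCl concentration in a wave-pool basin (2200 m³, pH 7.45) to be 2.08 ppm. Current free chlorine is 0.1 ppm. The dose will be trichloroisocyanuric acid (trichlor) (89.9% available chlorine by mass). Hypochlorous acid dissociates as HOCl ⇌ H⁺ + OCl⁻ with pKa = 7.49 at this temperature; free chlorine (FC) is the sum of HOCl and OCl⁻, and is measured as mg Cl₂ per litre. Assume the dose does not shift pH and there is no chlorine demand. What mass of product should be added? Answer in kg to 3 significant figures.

Volume: 2200 m³ = 2,200,000 L.
[OCl⁻]/[HOCl] = 10^(pH − pKa) = 10^(7.45 − 7.49) = 0.912; fraction as HOCl = 1/(1 + 0.912) = 0.523.
Free chlorine required for 2.08 ppm HOCl: 2.08 / 0.523 = 3.977 ppm.
FC to add: 3.977 − 0.1 = 3.877 mg/L as Cl₂.
Cl₂ equivalent: 3.877 mg/L × 2,200,000 L = 8529 g.
Product at 89.9% available Cl: 8529 / 0.899 = 9488 g.

9.49 kg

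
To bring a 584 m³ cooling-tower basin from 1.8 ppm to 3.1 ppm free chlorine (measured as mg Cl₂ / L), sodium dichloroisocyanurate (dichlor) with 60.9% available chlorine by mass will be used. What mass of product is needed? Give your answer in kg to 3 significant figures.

1.25 kg

Volume: 584 m³ = 584,000 L.
Chlorine deficit: 3.1 − 1.8 = 1.3 ppm = 1.3 mg/L as Cl₂.
Cl₂ equivalent needed: 1.3 mg/L × 584,000 L = 759,200 mg = 759.2 g.
Product at 60.9% available chlorine: 759.2 / 0.609 = 1247 g.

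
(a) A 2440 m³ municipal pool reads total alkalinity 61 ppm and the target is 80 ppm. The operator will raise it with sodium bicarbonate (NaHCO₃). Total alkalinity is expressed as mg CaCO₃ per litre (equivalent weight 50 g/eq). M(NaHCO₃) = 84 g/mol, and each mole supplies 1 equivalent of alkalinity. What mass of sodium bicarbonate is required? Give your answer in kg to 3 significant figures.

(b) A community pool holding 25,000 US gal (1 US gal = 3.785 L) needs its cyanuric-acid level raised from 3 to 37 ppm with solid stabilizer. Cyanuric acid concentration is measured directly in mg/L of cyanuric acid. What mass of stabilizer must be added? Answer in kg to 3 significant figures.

(a) 77.9 kg; (b) 3.22 kg

(a) Volume: 2440 m³ = 2,440,000 L.
(a) Alkalinity to add: (80 − 61) = 19 mg/L as CaCO₃ × 2,440,000 L = 46,360 g as CaCO₃.
(a) Equivalents: 46,360 g ÷ 50 g/eq = 927.2 eq.
(a) NaHCO₃ supplies 1 eq per mole → 927.2 mol.
(a) Mass: 927.2 mol × 84 g/mol = 77,880 g.

(b) Volume: 25,000 US gal × 3.785 L/gal = 94,625 L.
(b) CYA to add: (37 − 3) = 34 mg/L × 94,625 L = 3217 g cyanuric acid.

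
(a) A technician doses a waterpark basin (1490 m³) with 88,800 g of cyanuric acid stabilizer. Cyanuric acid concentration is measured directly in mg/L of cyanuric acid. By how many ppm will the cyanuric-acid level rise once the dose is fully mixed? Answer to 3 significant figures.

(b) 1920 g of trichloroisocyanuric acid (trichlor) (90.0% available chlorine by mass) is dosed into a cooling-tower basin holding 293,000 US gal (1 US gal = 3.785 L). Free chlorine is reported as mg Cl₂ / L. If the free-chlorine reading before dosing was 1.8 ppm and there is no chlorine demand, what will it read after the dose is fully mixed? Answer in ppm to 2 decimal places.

(a) 59.6 ppm; (b) 3.36 ppm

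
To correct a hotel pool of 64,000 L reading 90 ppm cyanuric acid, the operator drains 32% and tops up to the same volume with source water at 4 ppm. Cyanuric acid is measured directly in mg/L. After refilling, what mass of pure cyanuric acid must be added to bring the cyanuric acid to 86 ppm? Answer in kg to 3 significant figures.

After draining 32% and refilling: 90 × 0.68 + 4 × 0.32 = 62.48 ppm.
Deficit to target: 86 − 62.48 = 23.52 mg/L.
Mass: 23.52 mg/L × 64,000 L = 1505 g cyanuric acid.

1.51 kg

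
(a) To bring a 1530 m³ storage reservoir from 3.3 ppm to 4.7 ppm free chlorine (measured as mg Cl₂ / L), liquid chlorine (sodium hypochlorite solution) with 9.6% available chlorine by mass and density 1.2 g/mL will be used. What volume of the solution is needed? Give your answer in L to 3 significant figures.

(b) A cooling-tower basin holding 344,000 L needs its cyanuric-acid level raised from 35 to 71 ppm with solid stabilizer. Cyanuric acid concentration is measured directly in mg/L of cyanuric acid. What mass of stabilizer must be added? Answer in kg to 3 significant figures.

(a) 18.6 L; (b) 12.4 kg

(a) Volume: 1530 m³ = 1,530,000 L.
(a) Chlorine deficit: 4.7 − 3.3 = 1.4 ppm = 1.4 mg/L as Cl₂.
(a) Cl₂ equivalent needed: 1.4 mg/L × 1,530,000 L = 2,142,000 mg = 2142 g.
(a) Product at 9.6% available chlorine: 2142 / 0.096 = 22,310 g.
(a) Volume at density 1.2 g/mL: 22,310 g ÷ 1.2 g/mL = 18,590 mL.

(b) CYA to add: (71 − 35) = 36 mg/L × 344,000 L = 12,380 g cyanuric acid.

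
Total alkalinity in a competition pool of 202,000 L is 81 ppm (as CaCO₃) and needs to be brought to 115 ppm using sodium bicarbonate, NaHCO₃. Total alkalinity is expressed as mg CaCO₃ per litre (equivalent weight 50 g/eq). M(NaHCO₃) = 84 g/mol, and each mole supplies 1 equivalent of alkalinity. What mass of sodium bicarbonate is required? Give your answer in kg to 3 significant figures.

11.5 kg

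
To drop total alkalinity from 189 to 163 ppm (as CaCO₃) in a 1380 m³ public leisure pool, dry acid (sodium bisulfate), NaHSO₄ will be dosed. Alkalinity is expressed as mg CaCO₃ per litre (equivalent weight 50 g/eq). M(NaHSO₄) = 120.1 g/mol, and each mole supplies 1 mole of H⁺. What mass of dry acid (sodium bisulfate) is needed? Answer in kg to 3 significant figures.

Volume: 1380 m³ = 1,380,000 L.
Alkalinity to neutralize: (189 − 163) = 26 mg/L as CaCO₃ × 1,380,000 L = 35,880 g as CaCO₃.
Equivalents of H⁺ required: 35,880 ÷ 50 g/eq = 717.6 eq = 717.6 mol NaHSO₄.
Mass of NaHSO₄: 717.6 × 120.1 = 86,180 g.

86.2 kg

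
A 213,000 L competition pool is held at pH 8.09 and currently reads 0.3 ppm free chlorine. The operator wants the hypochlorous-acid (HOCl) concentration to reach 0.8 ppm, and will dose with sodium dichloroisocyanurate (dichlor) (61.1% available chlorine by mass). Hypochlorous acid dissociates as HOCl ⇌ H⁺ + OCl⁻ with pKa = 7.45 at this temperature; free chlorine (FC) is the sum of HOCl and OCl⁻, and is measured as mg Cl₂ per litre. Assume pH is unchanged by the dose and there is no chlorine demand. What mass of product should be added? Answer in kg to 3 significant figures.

1.39 kg

[OCl⁻]/[HOCl] = 10^(pH − pKa) = 10^(8.09 − 7.45) = 4.365; fraction as HOCl = 1/(1 + 4.365) = 0.1864.
Free chlorine required for 0.8 ppm HOCl: 0.8 / 0.1864 = 4.292 ppm.
FC to add: 4.292 − 0.3 = 3.992 mg/L as Cl₂.
Cl₂ equivalent: 3.992 mg/L × 213,000 L = 850.3 g.
Product at 61.1% available Cl: 850.3 / 0.611 = 1392 g.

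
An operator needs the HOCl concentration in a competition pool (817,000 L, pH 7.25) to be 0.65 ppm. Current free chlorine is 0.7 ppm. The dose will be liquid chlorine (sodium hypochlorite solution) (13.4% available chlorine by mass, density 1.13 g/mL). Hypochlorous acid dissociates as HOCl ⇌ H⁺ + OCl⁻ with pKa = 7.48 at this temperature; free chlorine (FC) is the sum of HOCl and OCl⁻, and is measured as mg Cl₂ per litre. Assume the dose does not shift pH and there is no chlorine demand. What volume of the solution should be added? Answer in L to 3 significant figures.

[OCl⁻]/[HOCl] = 10^(pH − pKa) = 10^(7.25 − 7.48) = 0.5888; fraction as HOCl = 1/(1 + 0.5888) = 0.6294.
Free chlorine required for 0.65 ppm HOCl: 0.65 / 0.6294 = 1.033 ppm.
FC to add: 1.033 − 0.7 = 0.3327 mg/L as Cl₂.
Cl₂ equivalent: 0.3327 mg/L × 817,000 L = 271.9 g.
Product at 13.4% available Cl: 271.9 / 0.134 = 2029 g.
Volume: 2029 g ÷ 1.13 g/mL = 1795 mL.

1.80 L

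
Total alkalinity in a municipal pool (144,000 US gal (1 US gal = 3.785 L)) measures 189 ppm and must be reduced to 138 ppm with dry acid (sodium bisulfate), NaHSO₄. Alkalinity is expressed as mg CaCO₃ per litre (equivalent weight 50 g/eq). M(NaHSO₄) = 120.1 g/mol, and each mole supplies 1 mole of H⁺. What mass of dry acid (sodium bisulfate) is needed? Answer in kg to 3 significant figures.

Volume: 144,000 US gal × 3.785 L/gal = 545,040 L.
Alkalinity to neutralize: (189 − 138) = 51 mg/L as CaCO₃ × 545,040 L = 27,800 g as CaCO₃.
Equivalents of H⁺ required: 27,800 ÷ 50 g/eq = 555.9 eq = 555.9 mol NaHSO₄.
Mass of NaHSO₄: 555.9 × 120.1 = 66,770 g.

66.8 kg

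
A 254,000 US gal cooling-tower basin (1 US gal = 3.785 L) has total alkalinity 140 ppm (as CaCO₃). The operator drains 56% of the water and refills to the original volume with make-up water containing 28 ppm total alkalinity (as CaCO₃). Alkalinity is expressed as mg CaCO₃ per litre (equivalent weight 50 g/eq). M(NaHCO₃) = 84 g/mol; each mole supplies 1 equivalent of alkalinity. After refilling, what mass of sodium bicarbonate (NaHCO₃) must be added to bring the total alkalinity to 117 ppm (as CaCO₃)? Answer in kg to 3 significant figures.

64.2 kg

Volume: 254,000 US gal × 3.785 L/gal = 961,390 L.
After draining 56% and refilling: 140 × 0.44 + 28 × 0.56 = 77.28 ppm.
Deficit to target: 117 − 77.28 = 39.72 mg/L.
As CaCO₃: 39.72 mg/L × 961,390 L = 38,190 g; ÷ 50 g/eq ÷ 1 = 763.7 mol NaHCO₃.
Mass: 763.7 × 84 = 64,150 g.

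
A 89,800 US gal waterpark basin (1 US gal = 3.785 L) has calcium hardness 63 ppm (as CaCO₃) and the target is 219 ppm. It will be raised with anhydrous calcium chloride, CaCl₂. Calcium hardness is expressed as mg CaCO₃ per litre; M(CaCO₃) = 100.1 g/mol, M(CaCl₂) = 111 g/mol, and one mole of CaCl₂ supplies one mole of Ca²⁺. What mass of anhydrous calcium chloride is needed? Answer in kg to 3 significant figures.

58.8 kg

Volume: 89,800 US gal × 3.785 L/gal = 339,893 L.
Hardness to add: (219 − 63) = 156 mg/L as CaCO₃ × 339,893 L = 53,020 g as CaCO₃.
Moles of Ca²⁺ (1 mol Ca²⁺ ≡ 1 mol CaCO₃): 53,020 / 100.1 g/mol = 529.7 mol.
Mass of CaCl₂: 529.7 × 111 = 58,800 g.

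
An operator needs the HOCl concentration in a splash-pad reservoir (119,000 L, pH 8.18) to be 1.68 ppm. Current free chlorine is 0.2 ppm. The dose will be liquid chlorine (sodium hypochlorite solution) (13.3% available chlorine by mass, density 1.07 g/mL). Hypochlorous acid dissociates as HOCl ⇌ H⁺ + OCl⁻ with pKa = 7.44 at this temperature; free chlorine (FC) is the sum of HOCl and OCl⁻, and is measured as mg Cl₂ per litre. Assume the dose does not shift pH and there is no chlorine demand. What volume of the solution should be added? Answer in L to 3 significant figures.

8.96 L

[OCl⁻]/[HOCl] = 10^(pH − pKa) = 10^(8.18 − 7.44) = 5.495; fraction as HOCl = 1/(1 + 5.495) = 0.154.
Free chlorine required for 1.68 ppm HOCl: 1.68 / 0.154 = 10.91 ppm.
FC to add: 10.91 − 0.2 = 10.71 mg/L as Cl₂.
Cl₂ equivalent: 10.71 mg/L × 119,000 L = 1275 g.
Product at 13.3% available Cl: 1275 / 0.133 = 9585 g.
Volume: 9585 g ÷ 1.07 g/mL = 8958 mL.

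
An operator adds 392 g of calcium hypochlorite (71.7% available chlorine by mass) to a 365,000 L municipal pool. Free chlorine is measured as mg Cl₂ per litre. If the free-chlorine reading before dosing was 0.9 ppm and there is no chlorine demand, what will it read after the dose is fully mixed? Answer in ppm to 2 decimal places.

1.67 ppm

Available chlorine delivered: 392 g × 0.717 = 281.1 g as Cl₂.
Concentration rise: 281.1 g / 365,000 L = 0.77 mg/L = 0.77 ppm.
Final FC: 0.9 + 0.77 = 1.67 ppm.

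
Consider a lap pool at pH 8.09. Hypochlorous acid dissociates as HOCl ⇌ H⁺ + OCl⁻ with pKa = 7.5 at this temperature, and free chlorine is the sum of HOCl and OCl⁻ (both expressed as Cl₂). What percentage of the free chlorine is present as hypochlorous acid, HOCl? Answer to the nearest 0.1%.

[OCl⁻]/[HOCl] = 10^(pH − pKa) = 10^(8.09 − 7.5) = 10^0.59 = 3.89.
Fraction as HOCl = 1 / (1 + 3.89) = 0.2045.

20.4%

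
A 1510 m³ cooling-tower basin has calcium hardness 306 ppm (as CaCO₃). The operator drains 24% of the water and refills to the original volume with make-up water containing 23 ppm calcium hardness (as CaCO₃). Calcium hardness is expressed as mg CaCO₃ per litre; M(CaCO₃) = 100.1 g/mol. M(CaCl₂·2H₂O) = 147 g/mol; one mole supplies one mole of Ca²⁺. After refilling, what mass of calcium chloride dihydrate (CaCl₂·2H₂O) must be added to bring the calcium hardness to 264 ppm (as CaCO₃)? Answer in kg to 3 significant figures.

57.5 kg

Volume: 1510 m³ = 1,510,000 L.
After draining 24% and refilling: 306 × 0.76 + 23 × 0.24 = 238.08 ppm.
Deficit to target: 264 − 238.08 = 25.92 mg/L.
As CaCO₃: 25.92 mg/L × 1,510,000 L = 39,140 g; ÷ 100.1 = 391 mol Ca²⁺.
Mass: 391 × 147 = 57,480 g.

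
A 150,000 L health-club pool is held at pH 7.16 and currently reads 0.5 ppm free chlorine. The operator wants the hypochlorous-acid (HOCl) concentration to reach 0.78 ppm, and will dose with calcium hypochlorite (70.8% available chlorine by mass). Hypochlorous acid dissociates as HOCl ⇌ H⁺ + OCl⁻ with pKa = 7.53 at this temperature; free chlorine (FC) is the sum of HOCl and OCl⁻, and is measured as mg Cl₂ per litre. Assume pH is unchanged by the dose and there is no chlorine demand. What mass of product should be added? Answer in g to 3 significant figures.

130 g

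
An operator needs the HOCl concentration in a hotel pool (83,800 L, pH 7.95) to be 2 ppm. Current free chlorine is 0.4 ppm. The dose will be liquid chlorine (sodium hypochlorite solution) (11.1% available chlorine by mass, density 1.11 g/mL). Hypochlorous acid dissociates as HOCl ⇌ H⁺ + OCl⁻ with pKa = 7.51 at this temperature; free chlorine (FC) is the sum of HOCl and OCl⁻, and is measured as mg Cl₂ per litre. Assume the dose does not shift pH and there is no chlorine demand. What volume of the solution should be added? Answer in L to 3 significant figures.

[OCl⁻]/[HOCl] = 10^(pH − pKa) = 10^(7.95 − 7.51) = 2.754; fraction as HOCl = 1/(1 + 2.754) = 0.2664.
Free chlorine required for 2 ppm HOCl: 2 / 0.2664 = 7.508 ppm.
FC to add: 7.508 − 0.4 = 7.108 mg/L as Cl₂.
Cl₂ equivalent: 7.108 mg/L × 83,800 L = 595.7 g.
Product at 11.1% available Cl: 595.7 / 0.111 = 5367 g.
Volume: 5367 g ÷ 1.11 g/mL = 4835 mL.

4.83 L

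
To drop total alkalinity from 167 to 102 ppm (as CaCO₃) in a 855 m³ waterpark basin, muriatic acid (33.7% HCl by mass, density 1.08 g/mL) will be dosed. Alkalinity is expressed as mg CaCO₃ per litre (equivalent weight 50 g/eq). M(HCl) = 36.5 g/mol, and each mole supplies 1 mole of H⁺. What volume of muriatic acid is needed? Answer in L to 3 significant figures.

Volume: 855 m³ = 855,000 L.
Alkalinity to neutralize: (167 − 102) = 65 mg/L as CaCO₃ × 855,000 L = 55,580 g as CaCO₃.
Equivalents of H⁺ required: 55,580 ÷ 50 g/eq = 1112 eq = 1112 mol HCl.
Mass of HCl: 1112 × 36.5 = 40,570 g.
Mass of 33.7% solution: 40,570 / 0.337 = 120,400 g.
Volume: 120,400 g ÷ 1.08 g/mL = 111,500 mL.

111 L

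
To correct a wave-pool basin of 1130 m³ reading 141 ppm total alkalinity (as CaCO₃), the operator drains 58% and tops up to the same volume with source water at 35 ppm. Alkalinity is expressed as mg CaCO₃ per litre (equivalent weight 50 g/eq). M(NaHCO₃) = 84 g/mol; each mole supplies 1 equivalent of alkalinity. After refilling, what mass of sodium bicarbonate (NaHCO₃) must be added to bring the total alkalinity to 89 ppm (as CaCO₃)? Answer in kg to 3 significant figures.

Volume: 1130 m³ = 1,130,000 L.
After draining 58% and refilling: 141 × 0.42 + 35 × 0.58 = 79.52 ppm.
Deficit to target: 89 − 79.52 = 9.48 mg/L.
As CaCO₃: 9.48 mg/L × 1,130,000 L = 10,710 g; ÷ 50 g/eq ÷ 1 = 214.2 mol NaHCO₃.
Mass: 214.2 × 84 = 18,000 g.

18.0 kg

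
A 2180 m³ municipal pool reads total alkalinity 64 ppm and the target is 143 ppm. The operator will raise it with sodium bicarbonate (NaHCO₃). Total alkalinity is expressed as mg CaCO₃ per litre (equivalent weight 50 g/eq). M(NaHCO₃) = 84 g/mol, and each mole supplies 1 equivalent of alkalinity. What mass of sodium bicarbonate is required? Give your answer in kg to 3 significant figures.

Volume: 2180 m³ = 2,180,000 L.
Alkalinity to add: (143 − 64) = 79 mg/L as CaCO₃ × 2,180,000 L = 172,200 g as CaCO₃.
Equivalents: 172,200 g ÷ 50 g/eq = 3444 eq.
NaHCO₃ supplies 1 eq per mole → 3444 mol.
Mass: 3444 mol × 84 g/mol = 289,300 g.

289 kg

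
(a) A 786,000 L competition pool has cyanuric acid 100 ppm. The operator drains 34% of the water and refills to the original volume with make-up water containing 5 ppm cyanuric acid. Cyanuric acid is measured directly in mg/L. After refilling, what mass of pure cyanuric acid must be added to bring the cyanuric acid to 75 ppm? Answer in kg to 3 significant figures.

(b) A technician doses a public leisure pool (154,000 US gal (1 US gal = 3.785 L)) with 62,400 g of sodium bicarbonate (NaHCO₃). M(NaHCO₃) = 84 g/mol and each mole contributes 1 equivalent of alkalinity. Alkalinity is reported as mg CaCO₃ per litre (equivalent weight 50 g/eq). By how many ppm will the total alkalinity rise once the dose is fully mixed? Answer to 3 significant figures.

(a) 5.74 kg; (b) 63.7 ppm

(a) After draining 34% and refilling: 100 × 0.66 + 5 × 0.34 = 67.7 ppm.
(a) Deficit to target: 75 − 67.7 = 7.3 mg/L.
(a) Mass: 7.3 mg/L × 786,000 L = 5738 g cyanuric acid.

(b) Volume: 154,000 US gal × 3.785 L/gal = 582,890 L.
(b) Moles of NaHCO₃: 62,400 g ÷ 84 g/mol = 742.9 mol → 742.9 eq of alkalinity.
(b) As CaCO₃: 742.9 eq × 50 g/eq = 37,140 g.
(b) Rise: 37,140 g / 582,890 L × 1000 = 63.72 mg/L.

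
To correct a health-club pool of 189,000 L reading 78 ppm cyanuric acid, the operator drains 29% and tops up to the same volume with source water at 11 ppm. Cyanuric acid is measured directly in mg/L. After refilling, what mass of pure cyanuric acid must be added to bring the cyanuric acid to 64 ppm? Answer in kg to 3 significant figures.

After draining 29% and refilling: 78 × 0.71 + 11 × 0.29 = 58.57 ppm.
Deficit to target: 64 − 58.57 = 5.43 mg/L.
Mass: 5.43 mg/L × 189,000 L = 1026 g cyanuric acid.

1.03 kg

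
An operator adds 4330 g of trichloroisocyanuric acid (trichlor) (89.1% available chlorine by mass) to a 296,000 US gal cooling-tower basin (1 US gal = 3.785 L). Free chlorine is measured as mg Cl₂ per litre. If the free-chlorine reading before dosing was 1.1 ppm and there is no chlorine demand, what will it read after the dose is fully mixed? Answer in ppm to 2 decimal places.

Volume: 296,000 US gal × 3.785 L/gal = 1,120,360 L.
Available chlorine delivered: 4330 g × 0.891 = 3858 g as Cl₂.
Concentration rise: 3858 g / 1,120,360 L = 3.444 mg/L = 3.44 ppm.
Final FC: 1.1 + 3.44 = 4.54 ppm.

4.54 ppm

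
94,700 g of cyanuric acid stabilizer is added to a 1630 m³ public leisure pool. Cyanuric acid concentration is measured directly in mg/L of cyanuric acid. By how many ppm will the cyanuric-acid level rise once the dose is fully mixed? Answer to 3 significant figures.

Volume: 1630 m³ = 1,630,000 L.
Rise: 94,700 g / 1,630,000 L × 1000 = 58.1 mg/L.

58.1 ppm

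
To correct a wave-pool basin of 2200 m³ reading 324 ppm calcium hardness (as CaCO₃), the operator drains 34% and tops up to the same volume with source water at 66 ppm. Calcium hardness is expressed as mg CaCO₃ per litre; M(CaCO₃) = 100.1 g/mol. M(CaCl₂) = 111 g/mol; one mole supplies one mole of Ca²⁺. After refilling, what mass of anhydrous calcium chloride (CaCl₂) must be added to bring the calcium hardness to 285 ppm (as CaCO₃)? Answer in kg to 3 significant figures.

119 kg

Volume: 2200 m³ = 2,200,000 L.
After draining 34% and refilling: 324 × 0.66 + 66 × 0.34 = 236.28 ppm.
Deficit to target: 285 − 236.28 = 48.72 mg/L.
As CaCO₃: 48.72 mg/L × 2,200,000 L = 107,200 g; ÷ 100.1 = 1071 mol Ca²⁺.
Mass: 1071 × 111 = 118,900 g.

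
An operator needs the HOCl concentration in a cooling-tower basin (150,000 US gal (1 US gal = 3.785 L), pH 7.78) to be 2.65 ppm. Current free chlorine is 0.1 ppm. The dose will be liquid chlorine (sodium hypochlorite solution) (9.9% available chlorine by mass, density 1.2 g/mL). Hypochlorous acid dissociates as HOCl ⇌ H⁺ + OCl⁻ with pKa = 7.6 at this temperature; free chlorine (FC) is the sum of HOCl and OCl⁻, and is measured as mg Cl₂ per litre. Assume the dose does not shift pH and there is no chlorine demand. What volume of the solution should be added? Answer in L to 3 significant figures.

31.4 L

Volume: 150,000 US gal × 3.785 L/gal = 567,750 L.
[OCl⁻]/[HOCl] = 10^(pH − pKa) = 10^(7.78 − 7.6) = 1.514; fraction as HOCl = 1/(1 + 1.514) = 0.3978.
Free chlorine required for 2.65 ppm HOCl: 2.65 / 0.3978 = 6.661 ppm.
FC to add: 6.661 − 0.1 = 6.561 mg/L as Cl₂.
Cl₂ equivalent: 6.561 mg/L × 567,750 L = 3725 g.
Product at 9.9% available Cl: 3725 / 0.099 = 37,630 g.
Volume: 37,630 g ÷ 1.2 g/mL = 31,350 mL.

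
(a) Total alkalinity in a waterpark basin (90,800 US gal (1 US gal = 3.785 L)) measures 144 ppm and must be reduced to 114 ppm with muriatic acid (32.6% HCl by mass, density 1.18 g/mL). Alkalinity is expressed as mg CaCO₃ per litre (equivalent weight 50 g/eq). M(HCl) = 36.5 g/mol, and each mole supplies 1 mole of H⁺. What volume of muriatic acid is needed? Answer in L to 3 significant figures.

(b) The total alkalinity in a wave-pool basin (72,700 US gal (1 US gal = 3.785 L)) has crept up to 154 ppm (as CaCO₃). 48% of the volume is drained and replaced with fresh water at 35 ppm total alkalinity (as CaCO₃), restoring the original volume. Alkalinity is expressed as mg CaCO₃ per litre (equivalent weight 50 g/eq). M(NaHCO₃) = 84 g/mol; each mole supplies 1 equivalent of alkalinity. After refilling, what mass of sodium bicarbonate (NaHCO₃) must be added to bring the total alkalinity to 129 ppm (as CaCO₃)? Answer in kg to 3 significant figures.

(a) Volume: 90,800 US gal × 3.785 L/gal = 343,678 L.
(a) Alkalinity to neutralize: (144 − 114) = 30 mg/L as CaCO₃ × 343,678 L = 10,310 g as CaCO₃.
(a) Equivalents of H⁺ required: 10,310 ÷ 50 g/eq = 206.2 eq = 206.2 mol HCl.
(a) Mass of HCl: 206.2 × 36.5 = 7527 g.
(a) Mass of 32.6% solution: 7527 / 0.326 = 23,090 g.
(a) Volume: 23,090 g ÷ 1.18 g/mL = 19,570 mL.

(b) Volume: 72,700 US gal × 3.785 L/gal = 275,170 L.
(b) After draining 48% and refilling: 154 × 0.52 + 35 × 0.48 = 96.88 ppm.
(b) Deficit to target: 129 − 96.88 = 32.12 mg/L.
(b) As CaCO₃: 32.12 mg/L × 275,170 L = 8838 g; ÷ 50 g/eq ÷ 1 = 176.8 mol NaHCO₃.
(b) Mass: 176.8 × 84 = 14,850 g.

(a) 19.6 L; (b) 14.8 kg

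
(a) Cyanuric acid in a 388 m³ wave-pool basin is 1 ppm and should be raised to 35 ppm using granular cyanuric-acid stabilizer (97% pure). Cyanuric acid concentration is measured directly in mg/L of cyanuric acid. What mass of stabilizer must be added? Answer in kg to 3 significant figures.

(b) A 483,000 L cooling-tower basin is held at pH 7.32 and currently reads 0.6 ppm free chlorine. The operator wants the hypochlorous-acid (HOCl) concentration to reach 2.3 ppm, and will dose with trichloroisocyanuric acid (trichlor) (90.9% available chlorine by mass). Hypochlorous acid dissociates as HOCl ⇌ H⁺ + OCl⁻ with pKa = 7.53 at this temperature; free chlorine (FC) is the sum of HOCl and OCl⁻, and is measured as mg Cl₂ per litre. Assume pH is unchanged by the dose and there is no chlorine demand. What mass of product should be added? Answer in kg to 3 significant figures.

(a) Volume: 388 m³ = 388,000 L.
(a) CYA to add: (35 − 1) = 34 mg/L × 388,000 L = 13,190 g cyanuric acid.
(a) At 97% purity: 13,190 / 0.97 = 13,600 g product.

(b) [OCl⁻]/[HOCl] = 10^(pH − pKa) = 10^(7.32 − 7.53) = 0.6166; fraction as HOCl = 1/(1 + 0.6166) = 0.6186.
(b) Free chlorine required for 2.3 ppm HOCl: 2.3 / 0.6186 = 3.718 ppm.
(b) FC to add: 3.718 − 0.6 = 3.118 mg/L as Cl₂.
(b) Cl₂ equivalent: 3.118 mg/L × 483,000 L = 1506 g.
(b) Product at 90.9% available Cl: 1506 / 0.909 = 1657 g.

(a) 13.6 kg; (b) 1.66 kg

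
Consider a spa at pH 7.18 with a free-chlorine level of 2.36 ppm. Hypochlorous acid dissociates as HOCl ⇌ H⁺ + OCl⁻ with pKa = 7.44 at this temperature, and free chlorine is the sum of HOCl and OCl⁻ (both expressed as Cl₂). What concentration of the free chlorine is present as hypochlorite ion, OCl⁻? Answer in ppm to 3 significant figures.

[OCl⁻]/[HOCl] = 10^(pH − pKa) = 10^(7.18 − 7.44) = 10^-0.26 = 0.5495.
Fraction as HOCl = 1 / (1 + 0.5495) = 0.6454.
OCl⁻ = (1 − 0.6454) × 2.36 ppm = 0.837 ppm.

0.837 ppm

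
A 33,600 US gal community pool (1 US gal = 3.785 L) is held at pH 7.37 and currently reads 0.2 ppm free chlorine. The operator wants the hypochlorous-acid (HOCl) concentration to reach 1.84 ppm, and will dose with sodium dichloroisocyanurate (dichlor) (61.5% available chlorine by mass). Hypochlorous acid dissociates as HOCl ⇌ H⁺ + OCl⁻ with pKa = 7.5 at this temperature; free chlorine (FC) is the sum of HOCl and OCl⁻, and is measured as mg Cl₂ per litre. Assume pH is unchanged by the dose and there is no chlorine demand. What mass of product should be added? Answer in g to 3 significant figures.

621 g

Volume: 33,600 US gal × 3.785 L/gal = 127,176 L.
[OCl⁻]/[HOCl] = 10^(pH − pKa) = 10^(7.37 − 7.5) = 0.7413; fraction as HOCl = 1/(1 + 0.7413) = 0.5743.
Free chlorine required for 1.84 ppm HOCl: 1.84 / 0.5743 = 3.204 ppm.
FC to add: 3.204 − 0.2 = 3.004 mg/L as Cl₂.
Cl₂ equivalent: 3.004 mg/L × 127,176 L = 382 g.
Product at 61.5% available Cl: 382 / 0.615 = 621.2 g.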